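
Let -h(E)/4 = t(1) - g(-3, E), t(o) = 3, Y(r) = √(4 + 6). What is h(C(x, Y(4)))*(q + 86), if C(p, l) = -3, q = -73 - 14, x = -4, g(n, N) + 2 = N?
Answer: 32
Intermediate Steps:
g(n, N) = -2 + N
q = -87
Y(r) = √10
h(E) = -20 + 4*E (h(E) = -4*(3 - (-2 + E)) = -4*(3 + (2 - E)) = -4*(5 - E) = -20 + 4*E)
h(C(x, Y(4)))*(q + 86) = (-20 + 4*(-3))*(-87 + 86) = (-20 - 12)*(-1) = -32*(-1) = 32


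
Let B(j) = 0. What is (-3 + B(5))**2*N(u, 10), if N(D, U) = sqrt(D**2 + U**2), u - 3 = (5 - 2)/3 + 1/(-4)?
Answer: 45*sqrt(73)/4 ≈ 96.120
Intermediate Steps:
u = 15/4 (u = 3 + ((5 - 2)/3 + 1/(-4)) = 3 + (3*(1/3) + 1*(-1/4)) = 3 + (1 - 1/4) = 3 + 3/4 = 15/4 ≈ 3.7500)
(-3 + B(5))**2*N(u, 10) = (-3 + 0)**2*sqrt((15/4)**2 + 10**2) = (-3)**2*sqrt(225/16 + 100) = 9*sqrt(1825/16) = 9*(5*sqrt(73)/4) = 45*sqrt(73)/4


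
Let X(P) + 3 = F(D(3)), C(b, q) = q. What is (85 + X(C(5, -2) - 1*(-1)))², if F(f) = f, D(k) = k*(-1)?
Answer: 6241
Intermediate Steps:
D(k) = -k
X(P) = -6 (X(P) = -3 - 1*3 = -3 - 3 = -6)
(85 + X(C(5, -2) - 1*(-1)))² = (85 - 6)² = 79² = 6241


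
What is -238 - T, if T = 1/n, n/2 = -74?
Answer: -35223/148 ≈ -237.99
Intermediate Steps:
n = -148 (n = 2*(-74) = -148)
T = -1/148 (T = 1/(-148) = -1/148 ≈ -0.0067568)
-238 - T = -238 - 1*(-1/148) = -238 + 1/148 = -35223/148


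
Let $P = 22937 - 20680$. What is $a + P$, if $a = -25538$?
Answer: $-23281$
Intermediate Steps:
$P = 2257$ ($P = 22937 - 20680 = 2257$)
$a + P = -25538 + 2257 = -23281$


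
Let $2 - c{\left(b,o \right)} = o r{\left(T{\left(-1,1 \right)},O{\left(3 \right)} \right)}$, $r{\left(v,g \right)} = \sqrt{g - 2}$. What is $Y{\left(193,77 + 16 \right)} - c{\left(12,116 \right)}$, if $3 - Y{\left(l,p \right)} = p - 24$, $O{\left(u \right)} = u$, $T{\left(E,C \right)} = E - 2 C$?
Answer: $48$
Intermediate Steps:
$r{\left(v,g \right)} = \sqrt{-2 + g}$
$c{\left(b,o \right)} = 2 - o$ ($c{\left(b,o \right)} = 2 - o \sqrt{-2 + 3} = 2 - o \sqrt{1} = 2 - o 1 = 2 - o$)
$Y{\left(l,p \right)} = 27 - p$ ($Y{\left(l,p \right)} = 3 - \left(p - 24\right) = 3 - \left(-24 + p\right) = 27 - p$)
$Y{\left(193,77 + 16 \right)} - c{\left(12,116 \right)} = \left(27 - \left(77 + 16\right)\right) - \left(2 - 116\right) = \left(27 - 93\right) - \left(2 - 116\right) = \left(27 - 93\right) - -114 = -66 + 114 = 48$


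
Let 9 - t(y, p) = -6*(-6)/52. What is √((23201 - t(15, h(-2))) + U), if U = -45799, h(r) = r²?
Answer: I*√3820466/13 ≈ 150.35*I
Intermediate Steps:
t(y, p) = 108/13 (t(y, p) = 9 - (-6*(-6))/52 = 9 - 36/52 = 9 - 1*9/13 = 9 - 9/13 = 108/13)
√((23201 - t(15, h(-2))) + U) = √((23201 - 1*108/13) - 45799) = √((23201 - 108/13) - 45799) = √(301505/13 - 45799) = √(-293882/13) = I*√3820466/13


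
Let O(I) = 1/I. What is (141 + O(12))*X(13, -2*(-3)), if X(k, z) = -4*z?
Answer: -3386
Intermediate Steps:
(141 + O(12))*X(13, -2*(-3)) = (141 + 1/12)*(-(-8)*(-3)) = (141 + 1/12)*(-4*6) = (1693/12)*(-24) = -3386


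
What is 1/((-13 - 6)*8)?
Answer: -1/152 ≈ -0.0065789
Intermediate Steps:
1/((-13 - 6)*8) = 1/(-19*8) = 1/(-152) = -1/152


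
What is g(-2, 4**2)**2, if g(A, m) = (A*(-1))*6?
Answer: 144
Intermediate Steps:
g(A, m) = -6*A (g(A, m) = -A*6 = -6*A)
g(-2, 4**2)**2 = (-6*(-2))**2 = 12**2 = 144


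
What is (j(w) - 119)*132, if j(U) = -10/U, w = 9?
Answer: -47564/3 ≈ -15855.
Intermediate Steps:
(j(w) - 119)*132 = (-10/9 - 119)*132 = -1081/9*132 = -47564/3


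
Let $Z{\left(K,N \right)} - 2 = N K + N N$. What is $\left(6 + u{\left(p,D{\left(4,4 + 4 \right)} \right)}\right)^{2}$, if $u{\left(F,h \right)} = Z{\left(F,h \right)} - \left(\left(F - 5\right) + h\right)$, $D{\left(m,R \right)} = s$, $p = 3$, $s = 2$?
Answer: $324$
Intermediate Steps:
$Z{\left(K,N \right)} = 2 + N^{2} + K N$ ($Z{\left(K,N \right)} = 2 + \left(N K + N N\right) = 2 + \left(K N + N^{2}\right) = 2 + \left(N^{2} + K N\right) = 2 + N^{2} + K N$)
$D{\left(m,R \right)} = 2$
$u{\left(F,h \right)} = 7 + h^{2} - F - h + F h$ ($u{\left(F,h \right)} = \left(2 + h^{2} + F h\right) - \left(\left(F - 5\right) + h\right) = \left(2 + h^{2} + F h\right) - \left(\left(-5 + F\right) + h\right) = \left(2 + h^{2} + F h\right) - \left(-5 + F + h\right) = 7 + h^{2} - F - h + F h$)
$\left(6 + u{\left(p,D{\left(4,4 + 4 \right)} \right)}\right)^{2} = \left(6 + \left(7 + 2^{2} - 3 - 2 + 3 \cdot 2\right)\right)^{2} = \left(6 + \left(7 + 4 - 3 - 2 + 6\right)\right)^{2} = \left(6 + 12\right)^{2} = 18^{2} = 324$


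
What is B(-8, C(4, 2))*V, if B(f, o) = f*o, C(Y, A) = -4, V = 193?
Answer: 6176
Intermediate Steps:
B(-8, C(4, 2))*V = -8*(-4)*193 = 32*193 = 6176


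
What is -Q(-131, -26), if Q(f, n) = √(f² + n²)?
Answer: -√17837 ≈ -133.56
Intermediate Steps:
-Q(-131, -26) = -√((-131)² + (-26)²) = -√(17161 + 676) = -√17837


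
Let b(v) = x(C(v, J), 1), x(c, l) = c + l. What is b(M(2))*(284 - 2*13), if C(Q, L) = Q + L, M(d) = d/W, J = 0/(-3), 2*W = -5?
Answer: 258/5 ≈ 51.600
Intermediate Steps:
W = -5/2 (W = (½)*(-5) = -5/2 ≈ -2.5000)
J = 0 (J = 0*(-⅓) = 0)
M(d) = -2*d/5 (M(d) = d/(-5/2) = d*(-⅖) = -2*d/5)
C(Q, L) = L + Q
b(v) = 1 + v (b(v) = (0 + v) + 1 = v + 1 = 1 + v)
b(M(2))*(284 - 2*13) = (1 - ⅖*2)*(284 - 2*13) = (1 - ⅘)*(284 - 26) = (⅕)*258 = 258/5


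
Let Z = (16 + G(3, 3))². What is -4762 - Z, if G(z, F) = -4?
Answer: -4906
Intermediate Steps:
Z = 144 (Z = (16 - 4)² = 12² = 144)
-4762 - Z = -4762 - 1*144 = -4762 - 144 = -4906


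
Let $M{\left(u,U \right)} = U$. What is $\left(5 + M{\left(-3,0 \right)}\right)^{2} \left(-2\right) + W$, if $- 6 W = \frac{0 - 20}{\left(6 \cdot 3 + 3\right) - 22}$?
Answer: $- \frac{160}{3} \approx -53.333$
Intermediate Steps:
$W = - \frac{10}{3}$ ($W = - \frac{\left(0 - 20\right) \frac{1}{\left(6 \cdot 3 + 3\right) - 22}}{6} = - \frac{\left(-20\right) \frac{1}{\left(18 + 3\right) - 22}}{6} = - \frac{\left(-20\right) \frac{1}{21 - 22}}{6} = - \frac{\left(-20\right) \frac{1}{-1}}{6} = - \frac{\left(-20\right) \left(-1\right)}{6} = \left(- \frac{1}{6}\right) 20 = - \frac{10}{3} \approx -3.3333$)
$\left(5 + M{\left(-3,0 \right)}\right)^{2} \left(-2\right) + W = \left(5 + 0\right)^{2} \left(-2\right) - \frac{10}{3} = 5^{2} \left(-2\right) - \frac{10}{3} = 25 \left(-2\right) - \frac{10}{3} = -50 - \frac{10}{3} = - \frac{160}{3}$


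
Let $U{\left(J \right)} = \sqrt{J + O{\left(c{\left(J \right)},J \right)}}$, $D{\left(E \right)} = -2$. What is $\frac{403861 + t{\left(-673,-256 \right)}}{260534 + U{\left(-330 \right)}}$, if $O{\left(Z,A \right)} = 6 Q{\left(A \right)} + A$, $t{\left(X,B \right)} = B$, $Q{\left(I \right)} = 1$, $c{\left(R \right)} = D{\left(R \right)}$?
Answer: $\frac{10515282507}{6787796581} - \frac{80721 i \sqrt{654}}{13575593162} \approx 1.5491 - 0.00015206 i$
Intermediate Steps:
$c{\left(R \right)} = -2$
$O{\left(Z,A \right)} = 6 + A$ ($O{\left(Z,A \right)} = 6 \cdot 1 + A = 6 + A$)
$U{\left(J \right)} = \sqrt{6 + 2 J}$ ($U{\left(J \right)} = \sqrt{J + \left(6 + J\right)} = \sqrt{6 + 2 J}$)
$\frac{403861 + t{\left(-673,-256 \right)}}{260534 + U{\left(-330 \right)}} = \frac{403861 - 256}{260534 + \sqrt{6 + 2 \left(-330\right)}} = \frac{403605}{260534 + \sqrt{6 - 660}} = \frac{403605}{260534 + \sqrt{-654}} = \frac{403605}{260534 + i \sqrt{654}}$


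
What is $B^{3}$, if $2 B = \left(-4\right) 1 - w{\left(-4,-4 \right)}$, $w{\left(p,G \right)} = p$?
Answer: $0$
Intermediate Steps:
$B = 0$ ($B = \frac{\left(-4\right) 1 - -4}{2} = \frac{-4 + 4}{2} = \frac{1}{2} \cdot 0 = 0$)
$B^{3} = 0^{3} = 0$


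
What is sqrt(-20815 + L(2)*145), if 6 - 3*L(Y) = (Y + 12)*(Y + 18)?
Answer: 5*I*sqrt(12261)/3 ≈ 184.55*I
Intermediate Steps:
L(Y) = 2 - (12 + Y)*(18 + Y)/3 (L(Y) = 2 - (Y + 12)*(Y + 18)/3 = 2 - (12 + Y)*(18 + Y)/3)
sqrt(-20815 + L(2)*145) = sqrt(-20815 + (-70 - 10*2 - 1/3*2**2)*145) = sqrt(-20815 + (-70 - 20 - 1/3*4)*145) = sqrt(-20815 + (-70 - 20 - 4/3)*145) = sqrt(-20815 - 274/3*145) = sqrt(-20815 - 39730/3) = sqrt(-102175/3) = 5*I*sqrt(12261)/3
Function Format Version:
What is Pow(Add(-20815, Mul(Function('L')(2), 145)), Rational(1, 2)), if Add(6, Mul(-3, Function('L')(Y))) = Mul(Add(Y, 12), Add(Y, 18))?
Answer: Mul(Rational(5, 3), I, Pow(12261, Rational(1, 2))) ≈ Mul(184.55, I)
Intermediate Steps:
Function('L')(Y) = Add(2, Mul(Rational(-1, 3), Add(12, Y), Add(18, Y))) (Function('L')(Y) = Add(2, Mul(Rational(-1, 3), Mul(Add(Y, 12), Add(Y, 18)))) = Add(2, Mul(Rational(-1, 3), Mul(Add(12, Y), Add(18, Y)))) = Add(2, Mul(Rational(-1, 3), Add(12, Y), Add(18, Y))))
Pow(Add(-20815, Mul(Function('L')(2), 145)), Rational(1, 2)) = Pow(Add(-20815, Mul(Add(-70, Mul(-10, 2), Mul(Rational(-1, 3), Pow(2, 2))), 145)), Rational(1, 2)) = Pow(Add(-20815, Mul(Add(-70, -20, Mul(Rational(-1, 3), 4)), 145)), Rational(1, 2)) = Pow(Add(-20815, Mul(Add(-70, -20, Rational(-4, 3)), 145)), Rational(1, 2)) = Pow(Add(-20815, Mul(Rational(-274, 3), 145)), Rational(1, 2)) = Pow(Add(-20815, Rational(-39730, 3)), Rational(1, 2)) = Pow(Rational(-102175, 3), Rational(1, 2)) = Mul(Rational(5, 3), I, Pow(12261, Rational(1, 2)))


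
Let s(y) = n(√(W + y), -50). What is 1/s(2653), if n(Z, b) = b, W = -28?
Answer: -1/50 ≈ -0.020000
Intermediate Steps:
s(y) = -50
1/s(2653) = 1/(-50) = -1/50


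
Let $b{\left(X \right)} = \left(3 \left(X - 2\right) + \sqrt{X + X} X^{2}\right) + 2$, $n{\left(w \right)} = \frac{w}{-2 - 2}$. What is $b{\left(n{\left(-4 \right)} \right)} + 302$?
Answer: $301 + \sqrt{2} \approx 302.41$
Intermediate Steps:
$n{\left(w \right)} = - \frac{w}{4}$ ($n{\left(w \right)} = \frac{w}{-4} = w \left(- \frac{1}{4}\right) = - \frac{w}{4}$)
$b{\left(X \right)} = -4 + 3 X + \sqrt{2} X^{\frac{5}{2}}$ ($b{\left(X \right)} = \left(3 \left(-2 + X\right) + \sqrt{2 X} X^{2}\right) + 2 = \left(\left(-6 + 3 X\right) + \sqrt{2} \sqrt{X} X^{2}\right) + 2 = \left(\left(-6 + 3 X\right) + \sqrt{2} X^{\frac{5}{2}}\right) + 2 = \left(-6 + 3 X + \sqrt{2} X^{\frac{5}{2}}\right) + 2 = -4 + 3 X + \sqrt{2} X^{\frac{5}{2}}$)
$b{\left(n{\left(-4 \right)} \right)} + 302 = \left(-4 + 3 \left(\left(- \frac{1}{4}\right) \left(-4\right)\right) + \sqrt{2} \left(\left(- \frac{1}{4}\right) \left(-4\right)\right)^{\frac{5}{2}}\right) + 302 = \left(-4 + 3 \cdot 1 + \sqrt{2} \cdot 1^{\frac{5}{2}}\right) + 302 = \left(-4 + 3 + \sqrt{2} \cdot 1\right) + 302 = \left(-4 + 3 + \sqrt{2}\right) + 302 = \left(-1 + \sqrt{2}\right) + 302 = 301 + \sqrt{2}$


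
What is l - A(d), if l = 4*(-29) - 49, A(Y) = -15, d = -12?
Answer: -150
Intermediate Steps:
l = -165 (l = -116 - 49 = -165)
l - A(d) = -165 - 1*(-15) = -165 + 15 = -150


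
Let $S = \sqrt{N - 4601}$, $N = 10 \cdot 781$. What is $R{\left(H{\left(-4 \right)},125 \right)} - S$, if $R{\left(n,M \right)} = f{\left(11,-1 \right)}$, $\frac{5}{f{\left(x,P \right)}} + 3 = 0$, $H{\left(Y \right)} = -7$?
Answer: $- \frac{5}{3} - \sqrt{3209} \approx -58.315$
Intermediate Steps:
$N = 7810$
$f{\left(x,P \right)} = - \frac{5}{3}$ ($f{\left(x,P \right)} = \frac{5}{-3 + 0} = \frac{5}{-3} = 5 \left(- \frac{1}{3}\right) = - \frac{5}{3}$)
$R{\left(n,M \right)} = - \frac{5}{3}$
$S = \sqrt{3209}$ ($S = \sqrt{7810 - 4601} = \sqrt{3209} \approx 56.648$)
$R{\left(H{\left(-4 \right)},125 \right)} - S = - \frac{5}{3} - \sqrt{3209}$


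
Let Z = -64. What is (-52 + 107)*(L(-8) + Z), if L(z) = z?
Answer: -3960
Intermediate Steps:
(-52 + 107)*(L(-8) + Z) = (-52 + 107)*(-8 - 64) = 55*(-72) = -3960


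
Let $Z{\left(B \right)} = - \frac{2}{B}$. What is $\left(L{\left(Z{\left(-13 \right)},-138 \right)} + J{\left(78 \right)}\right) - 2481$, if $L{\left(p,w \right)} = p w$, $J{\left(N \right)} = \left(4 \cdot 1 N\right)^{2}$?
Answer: $\frac{1232943}{13} \approx 94842.0$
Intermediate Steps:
$J{\left(N \right)} = 16 N^{2}$ ($J{\left(N \right)} = \left(4 N\right)^{2} = 16 N^{2}$)
$\left(L{\left(Z{\left(-13 \right)},-138 \right)} + J{\left(78 \right)}\right) - 2481 = \left(- \frac{2}{-13} \left(-138\right) + 16 \cdot 78^{2}\right) - 2481 = \left(\left(-2\right) \left(- \frac{1}{13}\right) \left(-138\right) + 16 \cdot 6084\right) - 2481 = \left(\frac{2}{13} \left(-138\right) + 97344\right) - 2481 = \left(- \frac{276}{13} + 97344\right) - 2481 = \frac{1265196}{13} - 2481 = \frac{1232943}{13}$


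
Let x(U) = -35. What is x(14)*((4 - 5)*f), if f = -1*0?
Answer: 0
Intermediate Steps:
f = 0
x(14)*((4 - 5)*f) = -35*(4 - 5)*0 = -(-35)*0 = -35*0 = 0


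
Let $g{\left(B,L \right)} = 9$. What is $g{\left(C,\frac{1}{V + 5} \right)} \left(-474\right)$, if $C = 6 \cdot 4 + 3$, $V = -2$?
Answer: $-4266$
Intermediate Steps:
$C = 27$ ($C = 24 + 3 = 27$)
$g{\left(C,\frac{1}{V + 5} \right)} \left(-474\right) = 9 \left(-474\right) = -4266$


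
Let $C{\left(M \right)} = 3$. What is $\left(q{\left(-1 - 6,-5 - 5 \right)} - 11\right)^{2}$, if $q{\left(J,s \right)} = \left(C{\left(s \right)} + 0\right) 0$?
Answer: $121$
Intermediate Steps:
$q{\left(J,s \right)} = 0$ ($q{\left(J,s \right)} = \left(3 + 0\right) 0 = 3 \cdot 0 = 0$)
$\left(q{\left(-1 - 6,-5 - 5 \right)} - 11\right)^{2} = \left(0 - 11\right)^{2} = \left(-11\right)^{2} = 121$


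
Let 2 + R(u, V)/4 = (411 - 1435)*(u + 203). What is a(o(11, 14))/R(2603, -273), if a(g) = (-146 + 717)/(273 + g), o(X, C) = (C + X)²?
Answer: -571/10321058832 ≈ -5.5324e-8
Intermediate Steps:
R(u, V) = -831496 - 4096*u (R(u, V) = -8 + 4*((411 - 1435)*(u + 203)) = -8 + 4*(-1024*(203 + u)) = -8 + 4*(-207872 - 1024*u) = -8 + (-831488 - 4096*u) = -831496 - 4096*u)
a(g) = 571/(273 + g)
a(o(11, 14))/R(2603, -273) = (571/(273 + (14 + 11)²))/(-831496 - 4096*2603) = (571/(273 + 25²))/(-831496 - 10661888) = (571/(273 + 625))/(-11493384) = (571/898)*(-1/11493384) = -571/10321058832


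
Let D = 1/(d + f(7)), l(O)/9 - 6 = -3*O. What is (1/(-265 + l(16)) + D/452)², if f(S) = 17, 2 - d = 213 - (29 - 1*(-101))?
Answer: 874444041/345986189295616 ≈ 2.5274e-6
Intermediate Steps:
d = -81 (d = 2 - (213 - (29 - 1*(-101))) = 2 - (213 - (29 + 101)) = 2 - (213 - 1*130) = 2 - (213 - 130) = 2 - 1*83 = 2 - 83 = -81)
l(O) = 54 - 27*O (l(O) = 54 + 9*(-3*O) = 54 - 27*O)
D = -1/64 (D = 1/(-81 + 17) = 1/(-64) = -1/64 ≈ -0.015625)
(1/(-265 + l(16)) + D/452)² = (1/(-265 + (54 - 27*16)) - 1/64/452)² = (1/(-265 + (54 - 432)) - 1/64*1/452)² = (1/(-265 - 378) - 1/28928)² = (1/(-643) - 1/28928)² = (-1/643 - 1/28928)² = (-29571/18600704)² = 874444041/345986189295616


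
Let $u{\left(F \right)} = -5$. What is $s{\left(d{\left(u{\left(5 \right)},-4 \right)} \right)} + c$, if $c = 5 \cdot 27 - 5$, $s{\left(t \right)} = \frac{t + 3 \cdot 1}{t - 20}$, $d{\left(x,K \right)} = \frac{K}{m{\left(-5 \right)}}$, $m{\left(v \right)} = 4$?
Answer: $\frac{2728}{21} \approx 129.9$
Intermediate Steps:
$d{\left(x,K \right)} = \frac{K}{4}$
$s{\left(t \right)} = \frac{3 + t}{-20 + t}$ ($s{\left(t \right)} = \frac{t + 3}{-20 + t} = \frac{3 + t}{-20 + t}$)
$c = 130$ ($c = 135 - 5 = 130$)
$s{\left(d{\left(u{\left(5 \right)},-4 \right)} \right)} + c = \frac{3 + \frac{1}{4} \left(-4\right)}{-20 + \frac{1}{4} \left(-4\right)} + 130 = \frac{3 - 1}{-20 - 1} + 130 = \frac{1}{-21} \cdot 2 + 130 = \left(- \frac{1}{21}\right) 2 + 130 = - \frac{2}{21} + 130 = \frac{2728}{21}$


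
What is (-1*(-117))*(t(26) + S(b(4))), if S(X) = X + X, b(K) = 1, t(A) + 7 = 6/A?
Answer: -558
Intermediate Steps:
t(A) = -7 + 6/A
S(X) = 2*X
(-1*(-117))*(t(26) + S(b(4))) = (-1*(-117))*((-7 + 6/26) + 2*1) = 117*((-7 + 6*(1/26)) + 2) = 117*((-7 + 3/13) + 2) = 117*(-88/13 + 2) = 117*(-62/13) = -558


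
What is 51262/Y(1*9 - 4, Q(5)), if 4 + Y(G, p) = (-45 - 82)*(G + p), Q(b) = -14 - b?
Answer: 25631/887 ≈ 28.896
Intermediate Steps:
Y(G, p) = -4 - 127*G - 127*p (Y(G, p) = -4 + (-45 - 82)*(G + p) = -4 - 127*(G + p) = -4 + (-127*G - 127*p) = -4 - 127*G - 127*p)
51262/Y(1*9 - 4, Q(5)) = 51262/(-4 - 127*(1*9 - 4) - 127*(-14 - 1*5)) = 51262/(-4 - 127*(9 - 4) - 127*(-14 - 5)) = 51262/(-4 - 127*5 - 127*(-19)) = 51262/(-4 - 635 + 2413) = 51262/1774 = 51262*(1/1774) = 25631/887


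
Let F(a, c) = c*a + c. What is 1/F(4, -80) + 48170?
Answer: 19267999/400 ≈ 48170.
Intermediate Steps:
F(a, c) = c + a*c (F(a, c) = a*c + c = c + a*c)
1/F(4, -80) + 48170 = 1/(-80*(1 + 4)) + 48170 = 1/(-80*5) + 48170 = 1/(-400) + 48170 = -1/400 + 48170 = 19267999/400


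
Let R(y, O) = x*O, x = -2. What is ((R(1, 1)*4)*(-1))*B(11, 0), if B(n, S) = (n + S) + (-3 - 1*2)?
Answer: 48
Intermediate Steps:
R(y, O) = -2*O
B(n, S) = -5 + S + n (B(n, S) = (S + n) + (-3 - 2) = (S + n) - 5 = -5 + S + n)
((R(1, 1)*4)*(-1))*B(11, 0) = ((-2*1*4)*(-1))*(-5 + 0 + 11) = (-2*4*(-1))*6 = -8*(-1)*6 = 8*6 = 48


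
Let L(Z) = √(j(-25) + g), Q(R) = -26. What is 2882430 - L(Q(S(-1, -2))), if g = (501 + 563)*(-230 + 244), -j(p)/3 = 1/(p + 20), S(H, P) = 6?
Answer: 2882430 - √372415/5 ≈ 2.8823e+6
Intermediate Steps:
j(p) = -3/(20 + p) (j(p) = -3/(p + 20) = -3/(20 + p))
g = 14896 (g = 1064*14 = 14896)
L(Z) = √372415/5 (L(Z) = √(-3/(20 - 25) + 14896) = √(-3/(-5) + 14896) = √(-3*(-⅕) + 14896) = √(⅗ + 14896) = √(74483/5) = √372415/5)
2882430 - L(Q(S(-1, -2))) = 2882430 - √372415/5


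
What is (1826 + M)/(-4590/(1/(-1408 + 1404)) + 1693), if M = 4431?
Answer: 6257/20053 ≈ 0.31202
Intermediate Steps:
(1826 + M)/(-4590/(1/(-1408 + 1404)) + 1693) = (1826 + 4431)/(-4590/(1/(-1408 + 1404)) + 1693) = 6257/(-4590/(1/(-4)) + 1693) = 6257/(-4590/(-¼) + 1693) = 6257/(-4590*(-4) + 1693) = 6257/(18360 + 1693) = 6257/20053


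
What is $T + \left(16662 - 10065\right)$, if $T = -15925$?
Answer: $-9328$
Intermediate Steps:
$T + \left(16662 - 10065\right) = -15925 + \left(16662 - 10065\right) = -15925 + 6597 = -9328$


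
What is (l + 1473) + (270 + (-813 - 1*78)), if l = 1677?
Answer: 2529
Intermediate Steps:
(l + 1473) + (270 + (-813 - 1*78)) = (1677 + 1473) + (270 + (-813 - 1*78)) = 3150 + (270 + (-813 - 78)) = 3150 + (270 - 891) = 3150 - 621 = 2529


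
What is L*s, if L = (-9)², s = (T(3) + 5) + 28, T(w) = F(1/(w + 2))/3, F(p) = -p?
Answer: 13338/5 ≈ 2667.6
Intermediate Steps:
T(w) = -1/(3*(2 + w)) (T(w) = -1/(w + 2)/3 = -1/(2 + w)*(⅓) = -1/(3*(2 + w)))
s = 494/15 (s = (-1/(6 + 3*3) + 5) + 28 = (-1/(6 + 9) + 5) + 28 = (-1/15 + 5) + 28 = 74/15 + 28 = 494/15 ≈ 32.933)
L = 81
L*s = 81*(494/15) = 13338/5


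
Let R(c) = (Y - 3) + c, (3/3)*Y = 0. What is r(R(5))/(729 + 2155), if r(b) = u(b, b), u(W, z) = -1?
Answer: -1/2884 ≈ -0.00034674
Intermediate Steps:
Y = 0
R(c) = -3 + c (R(c) = (0 - 3) + c = -3 + c)
r(b) = -1
r(R(5))/(729 + 2155) = -1/(729 + 2155) = -1/2884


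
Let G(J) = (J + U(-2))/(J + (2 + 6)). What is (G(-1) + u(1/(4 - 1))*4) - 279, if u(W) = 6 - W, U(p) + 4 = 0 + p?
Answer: -772/3 ≈ -257.33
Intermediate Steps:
U(p) = -4 + p (U(p) = -4 + (0 + p) = -4 + p)
G(J) = (-6 + J)/(8 + J) (G(J) = (J + (-4 - 2))/(J + (2 + 6)) = (J - 6)/(J + 8) = (-6 + J)/(8 + J))
(G(-1) + u(1/(4 - 1))*4) - 279 = ((-6 - 1)/(8 - 1) + (6 - 1/(4 - 1))*4) - 279 = (-7/7 + (6 - 1/3)*4) - 279 = ((⅐)*(-7) + (6 - 1*⅓)*4) - 279 = (-1 + (6 - ⅓)*4) - 279 = (-1 + (17/3)*4) - 279 = (-1 + 68/3) - 279 = 65/3 - 279 = -772/3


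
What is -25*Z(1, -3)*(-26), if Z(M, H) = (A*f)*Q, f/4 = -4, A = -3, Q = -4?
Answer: -124800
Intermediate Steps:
f = -16 (f = 4*(-4) = -16)
Z(M, H) = -192 (Z(M, H) = -3*(-16)*(-4) = 48*(-4) = -192)
-25*Z(1, -3)*(-26) = -25*(-192)*(-26) = 4800*(-26) = -124800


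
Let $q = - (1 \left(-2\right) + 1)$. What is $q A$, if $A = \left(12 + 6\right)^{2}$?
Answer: $324$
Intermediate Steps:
$q = 1$ ($q = - (-2 + 1) = \left(-1\right) \left(-1\right) = 1$)
$A = 324$ ($A = 18^{2} = 324$)
$q A = 1 \cdot 324 = 324$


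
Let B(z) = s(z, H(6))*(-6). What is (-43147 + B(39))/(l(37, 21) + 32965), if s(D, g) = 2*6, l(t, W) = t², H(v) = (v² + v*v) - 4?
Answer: -43219/34334 ≈ -1.2588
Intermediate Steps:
H(v) = -4 + 2*v² (H(v) = (v² + v²) - 4 = 2*v² - 4 = -4 + 2*v²)
s(D, g) = 12
B(z) = -72 (B(z) = 12*(-6) = -72)
(-43147 + B(39))/(l(37, 21) + 32965) = (-43147 - 72)/(37² + 32965) = -43219/(1369 + 32965) = -43219/34334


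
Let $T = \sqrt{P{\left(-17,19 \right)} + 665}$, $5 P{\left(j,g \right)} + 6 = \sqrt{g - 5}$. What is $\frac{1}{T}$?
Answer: $\frac{\sqrt{5}}{\sqrt{3319 + \sqrt{14}}} \approx 0.038792$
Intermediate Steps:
$P{\left(j,g \right)} = - \frac{6}{5} + \frac{\sqrt{-5 + g}}{5}$ ($P{\left(j,g \right)} = - \frac{6}{5} + \frac{\sqrt{g - 5}}{5} = - \frac{6}{5} + \frac{\sqrt{-5 + g}}{5}$)
$T = \sqrt{\frac{3319}{5} + \frac{\sqrt{14}}{5}}$ ($T = \sqrt{\left(- \frac{6}{5} + \frac{\sqrt{-5 + 19}}{5}\right) + 665} = \sqrt{\left(- \frac{6}{5} + \frac{\sqrt{14}}{5}\right) + 665} = \sqrt{\frac{3319}{5} + \frac{\sqrt{14}}{5}} \approx 25.779$)
$\frac{1}{T} = \frac{1}{\frac{1}{5} \sqrt{16595 + 5 \sqrt{14}}} = \frac{5}{\sqrt{16595 + 5 \sqrt{14}}}$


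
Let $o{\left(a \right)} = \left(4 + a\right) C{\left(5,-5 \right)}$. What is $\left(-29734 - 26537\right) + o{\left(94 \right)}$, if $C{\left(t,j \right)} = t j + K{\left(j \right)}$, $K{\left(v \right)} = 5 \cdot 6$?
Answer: $-55781$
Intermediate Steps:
$K{\left(v \right)} = 30$
$C{\left(t,j \right)} = 30 + j t$ ($C{\left(t,j \right)} = t j + 30 = j t + 30 = 30 + j t$)
$o{\left(a \right)} = 20 + 5 a$ ($o{\left(a \right)} = \left(4 + a\right) \left(30 - 25\right) = \left(4 + a\right) 5 = 20 + 5 a$)
$\left(-29734 - 26537\right) + o{\left(94 \right)} = \left(-29734 - 26537\right) + \left(20 + 5 \cdot 94\right) = -56271 + \left(20 + 470\right) = -56271 + 490 = -55781$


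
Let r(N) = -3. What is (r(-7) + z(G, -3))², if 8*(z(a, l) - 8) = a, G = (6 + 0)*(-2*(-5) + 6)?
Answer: 289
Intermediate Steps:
G = 96 (G = 6*(10 + 6) = 6*16 = 96)
z(a, l) = 8 + a/8
(r(-7) + z(G, -3))² = (-3 + (8 + (⅛)*96))² = (-3 + (8 + 12))² = (-3 + 20)² = 17² = 289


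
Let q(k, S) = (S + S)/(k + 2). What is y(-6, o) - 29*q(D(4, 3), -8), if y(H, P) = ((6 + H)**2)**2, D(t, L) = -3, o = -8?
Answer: -464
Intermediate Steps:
y(H, P) = (6 + H)**4
q(k, S) = 2*S/(2 + k) (q(k, S) = (2*S)/(2 + k) = 2*S/(2 + k))
y(-6, o) - 29*q(D(4, 3), -8) = (6 - 6)**4 - 58*(-8)/(2 - 3) = 0**4 - 58*(-8)/(-1) = 0 - 58*(-8)*(-1) = 0 - 29*16 = 0 - 464 = -464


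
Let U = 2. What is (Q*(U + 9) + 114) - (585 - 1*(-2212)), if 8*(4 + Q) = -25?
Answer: -22091/8 ≈ -2761.4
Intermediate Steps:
Q = -57/8 (Q = -4 + (⅛)*(-25) = -4 - 25/8 = -57/8 ≈ -7.1250)
(Q*(U + 9) + 114) - (585 - 1*(-2212)) = (-57*(2 + 9)/8 + 114) - (585 - 1*(-2212)) = (-57/8*11 + 114) - (585 + 2212) = (-627/8 + 114) - 1*2797 = 285/8 - 2797 = -22091/8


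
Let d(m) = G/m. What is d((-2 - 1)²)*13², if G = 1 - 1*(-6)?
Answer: 1183/9 ≈ 131.44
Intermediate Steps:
G = 7 (G = 1 + 6 = 7)
d(m) = 7/m
d((-2 - 1)²)*13² = (7/((-2 - 1)²))*13² = (7/((-3)²))*169 = (7/9)*169 = 1183/9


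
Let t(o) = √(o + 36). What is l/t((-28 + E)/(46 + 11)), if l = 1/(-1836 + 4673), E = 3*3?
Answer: √321/303559 ≈ 5.9021e-5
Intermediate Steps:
E = 9
t(o) = √(36 + o)
l = 1/2837 ≈ 0.00035249
l/t((-28 + E)/(46 + 11)) = 1/(2837*(√(36 + (-28 + 9)/(46 + 11)))) = 1/(2837*(√(36 - 19/57))) = 1/(2837*(√(36 - 19*1/57))) = 1/(2837*(√(36 - ⅓))) = 1/(2837*(√(107/3))) = 1/(2837*((√321/3))) = (√321/107)/2837 = √321/303559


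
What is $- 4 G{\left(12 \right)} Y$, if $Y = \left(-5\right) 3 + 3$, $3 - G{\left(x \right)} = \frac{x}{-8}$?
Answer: $216$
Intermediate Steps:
$G{\left(x \right)} = 3 + \frac{x}{8}$ ($G{\left(x \right)} = 3 - \frac{x}{-8} = 3 - x \left(- \frac{1}{8}\right) = 3 - - \frac{x}{8} = 3 + \frac{x}{8}$)
$Y = -12$ ($Y = -15 + 3 = -12$)
$- 4 G{\left(12 \right)} Y = - 4 \left(3 + \frac{1}{8} \cdot 12\right) \left(-12\right) = - 4 \left(3 + \frac{3}{2}\right) \left(-12\right) = \left(-4\right) \frac{9}{2} \left(-12\right) = \left(-18\right) \left(-12\right) = 216$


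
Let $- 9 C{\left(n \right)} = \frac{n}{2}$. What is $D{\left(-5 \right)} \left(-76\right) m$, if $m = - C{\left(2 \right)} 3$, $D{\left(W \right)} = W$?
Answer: $\frac{380}{3} \approx 126.67$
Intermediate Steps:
$C{\left(n \right)} = - \frac{n}{18}$ ($C{\left(n \right)} = - \frac{n \frac{1}{2}}{9} = - \frac{\frac{1}{2} n}{9} = - \frac{n}{18}$)
$m = \frac{1}{3}$ ($m = - \frac{\left(-1\right) 2}{18} \cdot 3 = \left(-1\right) \left(- \frac{1}{9}\right) 3 = \frac{1}{9} \cdot 3 = \frac{1}{3} \approx 0.33333$)
$D{\left(-5 \right)} \left(-76\right) m = \left(-5\right) \left(-76\right) \frac{1}{3} = 380 \cdot \frac{1}{3} = \frac{380}{3}$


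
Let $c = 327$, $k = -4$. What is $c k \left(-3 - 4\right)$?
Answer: $9156$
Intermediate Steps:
$c k \left(-3 - 4\right) = 327 \left(- 4 \left(-3 - 4\right)\right) = 327 \left(\left(-4\right) \left(-7\right)\right) = 327 \cdot 28 = 9156$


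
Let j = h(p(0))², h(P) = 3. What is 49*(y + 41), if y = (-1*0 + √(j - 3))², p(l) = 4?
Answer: 2303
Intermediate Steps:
j = 9 (j = 3² = 9)
y = 6 (y = (-1*0 + √(9 - 3))² = (0 + √6)² = (√6)² = 6)
49*(y + 41) = 49*(6 + 41) = 49*47 = 2303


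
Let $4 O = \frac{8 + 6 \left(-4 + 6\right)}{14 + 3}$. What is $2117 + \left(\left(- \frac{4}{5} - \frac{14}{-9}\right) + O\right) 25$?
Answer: $\frac{327916}{153} \approx 2143.2$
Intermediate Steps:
$O = \frac{5}{17}$ ($O = \frac{\left(8 + 6 \left(-4 + 6\right)\right) \frac{1}{14 + 3}}{4} = \frac{\left(8 + 6 \cdot 2\right) \frac{1}{17}}{4} = \frac{\left(8 + 12\right) \frac{1}{17}}{4} = \frac{20 \cdot \frac{1}{17}}{4} = \frac{1}{4} \cdot \frac{20}{17} = \frac{5}{17} \approx 0.29412$)
$2117 + \left(\left(- \frac{4}{5} - \frac{14}{-9}\right) + O\right) 25 = 2117 + \left(\left(- \frac{4}{5} - \frac{14}{-9}\right) + \frac{5}{17}\right) 25 = 2117 + \left(\left(\left(-4\right) \frac{1}{5} - - \frac{14}{9}\right) + \frac{5}{17}\right) 25 = 2117 + \left(\left(- \frac{4}{5} + \frac{14}{9}\right) + \frac{5}{17}\right) 25 = 2117 + \left(\frac{34}{45} + \frac{5}{17}\right) 25 = 2117 + \frac{803}{765} \cdot 25 = 2117 + \frac{4015}{153} = \frac{327916}{153}$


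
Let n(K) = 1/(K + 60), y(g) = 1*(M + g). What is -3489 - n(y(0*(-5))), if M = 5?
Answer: -226786/65 ≈ -3489.0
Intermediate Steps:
y(g) = 5 + g (y(g) = 1*(5 + g) = 5 + g)
n(K) = 1/(60 + K)
-3489 - n(y(0*(-5))) = -3489 - 1/(60 + (5 + 0*(-5))) = -3489 - 1/(60 + (5 + 0)) = -3489 - 1/(60 + 5) = -3489 - 1/65 = -226786/65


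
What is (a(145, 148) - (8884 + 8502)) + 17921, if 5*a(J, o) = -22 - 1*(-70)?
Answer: 2723/5 ≈ 544.60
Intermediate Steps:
a(J, o) = 48/5 (a(J, o) = (-22 - 1*(-70))/5 = (-22 + 70)/5 = (1/5)*48 = 48/5)
(a(145, 148) - (8884 + 8502)) + 17921 = (48/5 - (8884 + 8502)) + 17921 = (48/5 - 1*17386) + 17921 = (48/5 - 17386) + 17921 = -86882/5 + 17921 = 2723/5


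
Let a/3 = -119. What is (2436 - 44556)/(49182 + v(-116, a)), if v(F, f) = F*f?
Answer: -2340/5033 ≈ -0.46493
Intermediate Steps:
a = -357 (a = 3*(-119) = -357)
(2436 - 44556)/(49182 + v(-116, a)) = (2436 - 44556)/(49182 - 116*(-357)) = -42120/(49182 + 41412) = -42120/90594 = -42120*1/90594 = -2340/5033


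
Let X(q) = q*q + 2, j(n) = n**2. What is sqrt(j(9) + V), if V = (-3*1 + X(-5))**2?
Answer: 3*sqrt(73) ≈ 25.632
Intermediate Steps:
X(q) = 2 + q**2 (X(q) = q**2 + 2 = 2 + q**2)
V = 576 (V = (-3*1 + (2 + (-5)**2))**2 = (-3 + (2 + 25))**2 = (-3 + 27)**2 = 24**2 = 576)
sqrt(j(9) + V) = sqrt(9**2 + 576) = sqrt(81 + 576) = sqrt(657) = 3*sqrt(73)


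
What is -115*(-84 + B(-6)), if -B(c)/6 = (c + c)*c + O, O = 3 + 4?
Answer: 64170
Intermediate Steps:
O = 7
B(c) = -42 - 12*c² (B(c) = -6*((c + c)*c + 7) = -6*((2*c)*c + 7) = -6*(2*c² + 7) = -6*(7 + 2*c²) = -42 - 12*c²)
-115*(-84 + B(-6)) = -115*(-84 + (-42 - 12*(-6)²)) = -115*(-84 + (-42 - 12*36)) = -115*(-84 + (-42 - 432)) = -115*(-84 - 474) = -115*(-558) = 64170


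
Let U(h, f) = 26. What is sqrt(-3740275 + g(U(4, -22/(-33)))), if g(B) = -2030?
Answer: I*sqrt(3742305) ≈ 1934.5*I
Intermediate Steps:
sqrt(-3740275 + g(U(4, -22/(-33)))) = sqrt(-3740275 - 2030) = sqrt(-3742305) = I*sqrt(3742305)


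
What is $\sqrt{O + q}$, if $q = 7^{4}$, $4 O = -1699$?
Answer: $\frac{\sqrt{7905}}{2} \approx 44.455$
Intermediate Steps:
$O = - \frac{1699}{4}$ ($O = \frac{1}{4} \left(-1699\right) = - \frac{1699}{4} \approx -424.75$)
$q = 2401$
$\sqrt{O + q} = \sqrt{- \frac{1699}{4} + 2401} = \sqrt{\frac{7905}{4}} = \frac{\sqrt{7905}}{2}$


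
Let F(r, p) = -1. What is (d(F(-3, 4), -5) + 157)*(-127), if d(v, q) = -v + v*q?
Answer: -20701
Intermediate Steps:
d(v, q) = -v + q*v
(d(F(-3, 4), -5) + 157)*(-127) = (-(-1 - 5) + 157)*(-127) = (-1*(-6) + 157)*(-127) = (6 + 157)*(-127) = 163*(-127) = -20701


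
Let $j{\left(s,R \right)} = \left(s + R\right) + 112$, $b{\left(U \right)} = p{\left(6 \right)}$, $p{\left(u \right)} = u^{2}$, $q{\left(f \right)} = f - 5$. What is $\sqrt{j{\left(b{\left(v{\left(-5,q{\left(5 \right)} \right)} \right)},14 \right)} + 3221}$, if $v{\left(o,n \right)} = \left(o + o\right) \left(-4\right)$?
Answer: $\sqrt{3383} \approx 58.164$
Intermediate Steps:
$q{\left(f \right)} = -5 + f$ ($q{\left(f \right)} = f - 5 = -5 + f$)
$v{\left(o,n \right)} = - 8 o$ ($v{\left(o,n \right)} = 2 o \left(-4\right) = - 8 o$)
$b{\left(U \right)} = 36$ ($b{\left(U \right)} = 6^{2} = 36$)
$j{\left(s,R \right)} = 112 + R + s$ ($j{\left(s,R \right)} = \left(R + s\right) + 112 = 112 + R + s$)
$\sqrt{j{\left(b{\left(v{\left(-5,q{\left(5 \right)} \right)} \right)},14 \right)} + 3221} = \sqrt{\left(112 + 14 + 36\right) + 3221} = \sqrt{162 + 3221} = \sqrt{3383}$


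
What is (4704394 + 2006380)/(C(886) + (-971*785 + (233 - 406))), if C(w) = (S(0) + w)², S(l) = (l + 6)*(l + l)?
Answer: 3355387/11294 ≈ 297.09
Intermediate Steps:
S(l) = 2*l*(6 + l) (S(l) = (6 + l)*(2*l) = 2*l*(6 + l))
C(w) = w² (C(w) = (2*0*(6 + 0) + w)² = (2*0*6 + w)² = (0 + w)² = w²)
(4704394 + 2006380)/(C(886) + (-971*785 + (233 - 406))) = (4704394 + 2006380)/(886² + (-971*785 + (233 - 406))) = 6710774/(784996 + (-762235 - 173)) = 6710774/(784996 - 762408) = 6710774/22588 = 6710774*(1/22588) = 3355387/11294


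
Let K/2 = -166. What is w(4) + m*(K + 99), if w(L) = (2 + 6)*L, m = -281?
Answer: 65505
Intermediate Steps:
K = -332 (K = 2*(-166) = -332)
w(L) = 8*L
w(4) + m*(K + 99) = 8*4 - 281*(-332 + 99) = 32 - 281*(-233) = 32 + 65473 = 65505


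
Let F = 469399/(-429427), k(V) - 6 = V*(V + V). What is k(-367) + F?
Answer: 115680293569/429427 ≈ 2.6938e+5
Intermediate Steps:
k(V) = 6 + 2*V² (k(V) = 6 + V*(V + V) = 6 + V*(2*V) = 6 + 2*V²)
F = -469399/429427 (F = 469399*(-1/429427) = -469399/429427 ≈ -1.0931)
k(-367) + F = (6 + 2*(-367)²) - 469399/429427 = (6 + 2*134689) - 469399/429427 = (6 + 269378) - 469399/429427 = 269384 - 469399/429427 = 115680293569/429427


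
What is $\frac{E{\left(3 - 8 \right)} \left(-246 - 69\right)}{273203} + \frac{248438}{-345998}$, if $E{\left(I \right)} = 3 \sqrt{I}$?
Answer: $- \frac{124219}{172999} - \frac{135 i \sqrt{5}}{39029} \approx -0.71803 - 0.0077345 i$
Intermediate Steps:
$\frac{E{\left(3 - 8 \right)} \left(-246 - 69\right)}{273203} + \frac{248438}{-345998} = \frac{3 \sqrt{3 - 8} \left(-246 - 69\right)}{273203} + \frac{248438}{-345998} = 3 \sqrt{-5} \left(-315\right) \frac{1}{273203} + 248438 \left(- \frac{1}{345998}\right) = 3 i \sqrt{5} \left(-315\right) \frac{1}{273203} - \frac{124219}{172999} = - 945 i \sqrt{5} \cdot \frac{1}{273203} - \frac{124219}{172999} = - \frac{135 i \sqrt{5}}{39029} - \frac{124219}{172999} = - \frac{124219}{172999} - \frac{135 i \sqrt{5}}{39029}$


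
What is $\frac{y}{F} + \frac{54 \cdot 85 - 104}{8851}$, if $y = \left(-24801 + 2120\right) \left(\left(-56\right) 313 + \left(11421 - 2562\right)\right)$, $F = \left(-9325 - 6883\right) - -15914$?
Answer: $- \frac{1740296365355}{2602194} \approx -6.6878 \cdot 10^{5}$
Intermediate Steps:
$F = -294$ ($F = -16208 + 15914 = -294$)
$y = 196621589$ ($y = - 22681 \left(-17528 + 8859\right) = \left(-22681\right) \left(-8669\right) = 196621589$)
$\frac{y}{F} + \frac{54 \cdot 85 - 104}{8851} = \frac{196621589}{-294} + \frac{54 \cdot 85 - 104}{8851} = 196621589 \left(- \frac{1}{294}\right) + \left(4590 - 104\right) \frac{1}{8851} = - \frac{196621589}{294} + 4486 \cdot \frac{1}{8851} = - \frac{196621589}{294} + \frac{4486}{8851} = - \frac{1740296365355}{2602194}$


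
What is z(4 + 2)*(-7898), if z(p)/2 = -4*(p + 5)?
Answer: 695024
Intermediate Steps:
z(p) = -40 - 8*p (z(p) = 2*(-4*(p + 5)) = 2*(-4*(5 + p)) = 2*(-20 - 4*p) = -40 - 8*p)
z(4 + 2)*(-7898) = (-40 - 8*(4 + 2))*(-7898) = (-40 - 8*6)*(-7898) = (-40 - 48)*(-7898) = -88*(-7898) = 695024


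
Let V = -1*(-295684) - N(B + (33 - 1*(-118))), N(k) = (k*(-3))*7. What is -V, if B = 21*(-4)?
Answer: -297091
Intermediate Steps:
B = -84
N(k) = -21*k (N(k) = -3*k*7 = -21*k)
V = 297091 (V = -1*(-295684) - (-21)*(-84 + (33 - 1*(-118))) = 295684 - (-21)*(-84 + (33 + 118)) = 295684 - (-21)*(-84 + 151) = 295684 - (-21)*67 = 295684 - 1*(-1407) = 295684 + 1407 = 297091)
-V = -1*297091 = -297091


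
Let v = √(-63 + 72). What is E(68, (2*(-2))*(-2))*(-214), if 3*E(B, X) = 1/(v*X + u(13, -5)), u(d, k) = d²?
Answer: -214/579 ≈ -0.36960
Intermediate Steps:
v = 3 (v = √9 = 3)
E(B, X) = 1/(3*(169 + 3*X)) (E(B, X) = 1/(3*(3*X + 13²)) = 1/(3*(3*X + 169)) = 1/(3*(169 + 3*X)))
E(68, (2*(-2))*(-2))*(-214) = (1/(3*(169 + 3*((2*(-2))*(-2)))))*(-214) = (1/(3*(169 + 3*(-4*(-2)))))*(-214) = (1/(3*(169 + 3*8)))*(-214) = (1/(3*(169 + 24)))*(-214) = ((⅓)/193)*(-214) = ((⅓)*(1/193))*(-214) = (1/579)*(-214) = -214/579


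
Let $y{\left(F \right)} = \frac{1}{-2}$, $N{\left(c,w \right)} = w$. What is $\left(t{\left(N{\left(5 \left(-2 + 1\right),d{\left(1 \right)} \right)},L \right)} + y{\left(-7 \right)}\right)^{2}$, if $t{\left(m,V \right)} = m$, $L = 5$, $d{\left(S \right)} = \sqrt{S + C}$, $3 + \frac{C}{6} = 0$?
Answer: $- \frac{67}{4} - i \sqrt{17} \approx -16.75 - 4.1231 i$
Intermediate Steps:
$C = -18$ ($C = -18 + 6 \cdot 0 = -18 + 0 = -18$)
$d{\left(S \right)} = \sqrt{-18 + S}$ ($d{\left(S \right)} = \sqrt{S - 18} = \sqrt{-18 + S}$)
$y{\left(F \right)} = - \frac{1}{2}$
$\left(t{\left(N{\left(5 \left(-2 + 1\right),d{\left(1 \right)} \right)},L \right)} + y{\left(-7 \right)}\right)^{2} = \left(\sqrt{-18 + 1} - \frac{1}{2}\right)^{2} = \left(\sqrt{-17} - \frac{1}{2}\right)^{2} = \left(i \sqrt{17} - \frac{1}{2}\right)^{2} = \left(- \frac{1}{2} + i \sqrt{17}\right)^{2}$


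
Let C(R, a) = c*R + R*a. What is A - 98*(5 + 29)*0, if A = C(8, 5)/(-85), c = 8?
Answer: -104/85 ≈ -1.2235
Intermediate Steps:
C(R, a) = 8*R + R*a
A = -104/85 (A = (8*(8 + 5))/(-85) = (8*13)*(-1/85) = 104*(-1/85) = -104/85 ≈ -1.2235)
A - 98*(5 + 29)*0 = -104/85 - 98*(5 + 29)*0 = -104/85 - 3332*0 = -104/85 - 98*0 = -104/85 + 0 = -104/85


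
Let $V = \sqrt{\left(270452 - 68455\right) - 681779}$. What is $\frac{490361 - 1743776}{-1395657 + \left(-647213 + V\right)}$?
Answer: $\frac{1280281950525}{2086659158341} + \frac{1253415 i \sqrt{479782}}{4173318316682} \approx 0.61356 + 0.00020803 i$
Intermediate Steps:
$V = i \sqrt{479782}$ ($V = \sqrt{201997 - 681779} = \sqrt{-479782} = i \sqrt{479782} \approx 692.66 i$)
$\frac{490361 - 1743776}{-1395657 + \left(-647213 + V\right)} = \frac{490361 - 1743776}{-1395657 - \left(647213 - i \sqrt{479782}\right)} = - \frac{1253415}{-2042870 + i \sqrt{479782}}$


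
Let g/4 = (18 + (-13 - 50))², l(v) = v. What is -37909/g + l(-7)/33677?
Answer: -182388299/38969100 ≈ -4.6803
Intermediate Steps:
g = 8100 (g = 4*(18 + (-13 - 50))² = 4*(18 - 63)² = 4*(-45)² = 4*2025 = 8100)
-37909/g + l(-7)/33677 = -37909/8100 - 7/33677 = -37909*1/8100 - 7*1/33677 = -37909/8100 - 1/4811 = -182388299/38969100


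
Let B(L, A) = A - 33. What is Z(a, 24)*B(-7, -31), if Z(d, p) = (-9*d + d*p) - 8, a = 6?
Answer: -5248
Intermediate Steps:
B(L, A) = -33 + A
Z(d, p) = -8 - 9*d + d*p
Z(a, 24)*B(-7, -31) = (-8 - 9*6 + 6*24)*(-33 - 31) = (-8 - 54 + 144)*(-64) = 82*(-64) = -5248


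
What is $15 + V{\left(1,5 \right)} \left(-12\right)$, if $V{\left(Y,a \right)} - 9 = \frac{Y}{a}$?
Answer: $- \frac{477}{5} \approx -95.4$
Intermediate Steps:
$V{\left(Y,a \right)} = 9 + \frac{Y}{a}$
$15 + V{\left(1,5 \right)} \left(-12\right) = 15 + \left(9 + 1 \cdot \frac{1}{5}\right) \left(-12\right) = 15 + \left(9 + \frac{1}{5}\right) \left(-12\right) = 15 + \frac{46}{5} \left(-12\right) = 15 - \frac{552}{5} = - \frac{477}{5}$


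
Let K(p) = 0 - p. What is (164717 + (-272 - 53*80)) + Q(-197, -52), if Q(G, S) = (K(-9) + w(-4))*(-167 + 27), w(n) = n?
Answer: 159505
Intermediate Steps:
K(p) = -p
Q(G, S) = -700 (Q(G, S) = (-1*(-9) - 4)*(-167 + 27) = (9 - 4)*(-140) = 5*(-140) = -700)
(164717 + (-272 - 53*80)) + Q(-197, -52) = (164717 + (-272 - 53*80)) - 700 = (164717 + (-272 - 4240)) - 700 = (164717 - 4512) - 700 = 160205 - 700 = 159505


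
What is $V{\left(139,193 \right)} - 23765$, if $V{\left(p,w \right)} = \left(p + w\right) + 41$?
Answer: $-23392$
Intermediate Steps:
$V{\left(p,w \right)} = 41 + p + w$
$V{\left(139,193 \right)} - 23765 = \left(41 + 139 + 193\right) - 23765 = 373 - 23765 = -23392$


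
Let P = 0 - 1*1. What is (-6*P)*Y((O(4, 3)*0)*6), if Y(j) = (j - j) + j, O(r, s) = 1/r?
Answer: 0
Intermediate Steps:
Y(j) = j (Y(j) = 0 + j = j)
P = -1 (P = 0 - 1 = -1)
(-6*P)*Y((O(4, 3)*0)*6) = (-6*(-1))*((0/4)*6) = 6*(((¼)*0)*6) = 6*(0*6) = 6*0 = 0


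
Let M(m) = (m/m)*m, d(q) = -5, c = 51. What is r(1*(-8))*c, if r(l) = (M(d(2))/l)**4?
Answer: 31875/4096 ≈ 7.7820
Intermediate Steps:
M(m) = m (M(m) = 1*m = m)
r(l) = 625/l**4 (r(l) = (-5/l)**4 = 625/l**4)
r(1*(-8))*c = (625/(1*(-8))**4)*51 = (625/(-8)**4)*51 = (625*(1/4096))*51 = (625/4096)*51 = 31875/4096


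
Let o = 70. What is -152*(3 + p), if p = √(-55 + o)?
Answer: -456 - 152*√15 ≈ -1044.7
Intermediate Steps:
p = √15 (p = √(-55 + 70) = √15 ≈ 3.8730)
-152*(3 + p) = -152*(3 + √15) = -456 - 152*√15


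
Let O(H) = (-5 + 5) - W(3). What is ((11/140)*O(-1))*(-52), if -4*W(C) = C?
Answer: -429/140 ≈ -3.0643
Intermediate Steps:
W(C) = -C/4
O(H) = 3/4 (O(H) = (-5 + 5) - (-1)*3/4 = 0 - 1*(-3/4) = 0 + 3/4 = 3/4)
((11/140)*O(-1))*(-52) = ((11/140)*(3/4))*(-52) = (33/560)*(-52) = -429/140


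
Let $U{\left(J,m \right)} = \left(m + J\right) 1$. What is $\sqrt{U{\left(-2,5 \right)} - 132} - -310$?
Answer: $310 + i \sqrt{129} \approx 310.0 + 11.358 i$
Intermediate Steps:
$U{\left(J,m \right)} = J + m$ ($U{\left(J,m \right)} = \left(J + m\right) 1 = J + m$)
$\sqrt{U{\left(-2,5 \right)} - 132} - -310 = \sqrt{\left(-2 + 5\right) - 132} - -310 = \sqrt{3 - 132} + 310 = \sqrt{-129} + 310 = i \sqrt{129} + 310 = 310 + i \sqrt{129}$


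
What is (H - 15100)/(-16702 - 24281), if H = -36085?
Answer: 51185/40983 ≈ 1.2489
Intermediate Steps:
(H - 15100)/(-16702 - 24281) = (-36085 - 15100)/(-16702 - 24281) = -51185/(-40983) = -51185*(-1/40983) = 51185/40983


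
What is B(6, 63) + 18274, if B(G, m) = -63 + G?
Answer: 18217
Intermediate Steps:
B(6, 63) + 18274 = (-63 + 6) + 18274 = -57 + 18274 = 18217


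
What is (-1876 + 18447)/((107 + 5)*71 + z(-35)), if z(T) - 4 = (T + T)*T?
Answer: 16571/10406 ≈ 1.5924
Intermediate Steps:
z(T) = 4 + 2*T² (z(T) = 4 + (T + T)*T = 4 + (2*T)*T = 4 + 2*T²)
(-1876 + 18447)/((107 + 5)*71 + z(-35)) = (-1876 + 18447)/((107 + 5)*71 + (4 + 2*(-35)²)) = 16571/(112*71 + (4 + 2*1225)) = 16571/(7952 + (4 + 2450)) = 16571/(7952 + 2454) = 16571/10406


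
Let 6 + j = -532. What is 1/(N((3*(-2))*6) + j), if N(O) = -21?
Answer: -1/559 ≈ -0.0017889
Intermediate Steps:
j = -538 (j = -6 - 532 = -538)
1/(N((3*(-2))*6) + j) = 1/(-21 - 538) = 1/(-559) = -1/559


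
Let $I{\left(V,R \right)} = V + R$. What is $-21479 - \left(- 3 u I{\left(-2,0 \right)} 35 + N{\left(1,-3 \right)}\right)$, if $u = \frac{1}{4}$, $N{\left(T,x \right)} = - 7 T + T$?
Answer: $- \frac{43051}{2} \approx -21526.0$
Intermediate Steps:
$N{\left(T,x \right)} = - 6 T$
$u = \frac{1}{4} \approx 0.25$
$I{\left(V,R \right)} = R + V$
$-21479 - \left(- 3 u I{\left(-2,0 \right)} 35 + N{\left(1,-3 \right)}\right) = -21479 - \left(\left(-3\right) \frac{1}{4} \left(0 - 2\right) 35 - 6\right) = -21479 - \left(\left(- \frac{3}{4}\right) \left(-2\right) 35 - 6\right) = -21479 - \left(\frac{3}{2} \cdot 35 - 6\right) = -21479 - \left(\frac{105}{2} - 6\right) = -21479 - \frac{93}{2} = - \frac{43051}{2}$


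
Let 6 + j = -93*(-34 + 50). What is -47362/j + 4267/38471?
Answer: 53777600/1690461 ≈ 31.812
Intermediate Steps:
j = -1494 (j = -6 - 93*(-34 + 50) = -6 - 93*16 = -6 - 1488 = -1494)
-47362/j + 4267/38471 = -47362/(-1494) + 4267/38471 = -47362*(-1/1494) + 4267*(1/38471) = 23681/747 + 251/2263 = 53777600/1690461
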